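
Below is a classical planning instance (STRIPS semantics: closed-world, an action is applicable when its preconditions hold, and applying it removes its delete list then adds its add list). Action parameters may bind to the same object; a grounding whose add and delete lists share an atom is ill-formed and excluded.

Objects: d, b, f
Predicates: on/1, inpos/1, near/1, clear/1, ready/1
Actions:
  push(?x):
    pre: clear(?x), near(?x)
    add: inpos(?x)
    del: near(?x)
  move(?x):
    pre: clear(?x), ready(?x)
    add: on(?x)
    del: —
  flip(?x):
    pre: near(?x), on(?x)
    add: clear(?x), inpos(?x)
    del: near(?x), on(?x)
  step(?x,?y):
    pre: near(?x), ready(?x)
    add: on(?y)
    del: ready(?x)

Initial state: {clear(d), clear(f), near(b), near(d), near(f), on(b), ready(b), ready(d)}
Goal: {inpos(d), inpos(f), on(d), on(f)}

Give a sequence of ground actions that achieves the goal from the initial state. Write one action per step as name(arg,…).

1. push(d)  →  {clear(d), clear(f), inpos(d), near(b), near(f), on(b), ready(b), ready(d)}
2. push(f)  →  {clear(d), clear(f), inpos(d), inpos(f), near(b), on(b), ready(b), ready(d)}
3. move(d)  →  {clear(d), clear(f), inpos(d), inpos(f), near(b), on(b), on(d), ready(b), ready(d)}
4. step(b,f)  →  {clear(d), clear(f), inpos(d), inpos(f), near(b), on(b), on(d), on(f), ready(d)}

push(d); push(f); move(d); step(b,f)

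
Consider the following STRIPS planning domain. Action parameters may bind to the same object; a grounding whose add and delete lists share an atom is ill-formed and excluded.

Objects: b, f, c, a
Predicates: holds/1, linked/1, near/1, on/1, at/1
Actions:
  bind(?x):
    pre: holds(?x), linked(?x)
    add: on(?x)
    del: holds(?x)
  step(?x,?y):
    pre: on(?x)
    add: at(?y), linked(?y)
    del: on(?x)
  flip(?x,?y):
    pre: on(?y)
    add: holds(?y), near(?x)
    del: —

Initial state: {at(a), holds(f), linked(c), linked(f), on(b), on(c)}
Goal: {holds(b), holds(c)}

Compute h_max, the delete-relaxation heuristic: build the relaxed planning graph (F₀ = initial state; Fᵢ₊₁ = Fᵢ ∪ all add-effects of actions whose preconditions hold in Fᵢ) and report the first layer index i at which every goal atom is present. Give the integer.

1

F0 = init (6 atoms)
F1 = F0 ∪ {at(b), at(c), at(f), holds(b), holds(c), linked(a), linked(b), near(a), near(b), near(c), near(f), on(f)}  (18 atoms)
goal ⊆ F1  ⇒  h_max = 1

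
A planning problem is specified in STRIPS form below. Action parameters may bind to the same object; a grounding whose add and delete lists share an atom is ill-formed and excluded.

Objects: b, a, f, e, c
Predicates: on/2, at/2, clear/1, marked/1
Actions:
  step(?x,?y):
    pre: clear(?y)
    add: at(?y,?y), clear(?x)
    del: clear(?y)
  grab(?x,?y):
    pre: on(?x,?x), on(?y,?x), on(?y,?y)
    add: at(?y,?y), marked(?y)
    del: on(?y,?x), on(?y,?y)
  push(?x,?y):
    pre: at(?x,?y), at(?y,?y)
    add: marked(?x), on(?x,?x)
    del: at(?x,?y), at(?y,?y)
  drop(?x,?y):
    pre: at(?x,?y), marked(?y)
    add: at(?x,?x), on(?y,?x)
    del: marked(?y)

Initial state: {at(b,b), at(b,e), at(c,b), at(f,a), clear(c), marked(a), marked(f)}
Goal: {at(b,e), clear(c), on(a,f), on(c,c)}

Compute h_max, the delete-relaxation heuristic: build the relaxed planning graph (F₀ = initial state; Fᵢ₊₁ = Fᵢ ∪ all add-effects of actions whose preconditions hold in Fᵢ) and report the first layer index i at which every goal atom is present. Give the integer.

1

F0 = init (7 atoms)
F1 = F0 ∪ {at(c,c), at(f,f), clear(a), clear(b), clear(e), clear(f), marked(b), marked(c), on(a,f), on(b,b), on(c,c)}  (18 atoms)
goal ⊆ F1  ⇒  h_max = 1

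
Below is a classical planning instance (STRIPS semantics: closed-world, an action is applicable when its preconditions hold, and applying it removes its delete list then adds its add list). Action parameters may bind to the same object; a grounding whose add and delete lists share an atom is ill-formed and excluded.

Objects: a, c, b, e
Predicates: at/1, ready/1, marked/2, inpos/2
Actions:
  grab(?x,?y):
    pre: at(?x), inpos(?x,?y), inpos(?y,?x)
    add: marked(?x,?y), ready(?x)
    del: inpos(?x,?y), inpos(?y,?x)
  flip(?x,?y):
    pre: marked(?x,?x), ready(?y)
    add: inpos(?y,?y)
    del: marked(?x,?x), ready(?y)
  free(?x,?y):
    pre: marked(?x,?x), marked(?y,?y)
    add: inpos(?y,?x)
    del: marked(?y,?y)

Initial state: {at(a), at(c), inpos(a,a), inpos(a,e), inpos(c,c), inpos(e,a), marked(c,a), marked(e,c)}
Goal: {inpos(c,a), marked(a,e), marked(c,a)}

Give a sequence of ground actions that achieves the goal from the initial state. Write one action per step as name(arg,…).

1. grab(a,a)  →  {at(a), at(c), inpos(a,e), inpos(c,c), inpos(e,a), marked(a,a), marked(c,a), marked(e,c), ready(a)}
2. grab(a,e)  →  {at(a), at(c), inpos(c,c), marked(a,a), marked(a,e), marked(c,a), marked(e,c), ready(a)}
3. grab(c,c)  →  {at(a), at(c), marked(a,a), marked(a,e), marked(c,a), marked(c,c), marked(e,c), ready(a), ready(c)}
4. free(a,c)  →  {at(a), at(c), inpos(c,a), marked(a,a), marked(a,e), marked(c,a), marked(e,c), ready(a), ready(c)}

grab(a,a); grab(a,e); grab(c,c); free(a,c)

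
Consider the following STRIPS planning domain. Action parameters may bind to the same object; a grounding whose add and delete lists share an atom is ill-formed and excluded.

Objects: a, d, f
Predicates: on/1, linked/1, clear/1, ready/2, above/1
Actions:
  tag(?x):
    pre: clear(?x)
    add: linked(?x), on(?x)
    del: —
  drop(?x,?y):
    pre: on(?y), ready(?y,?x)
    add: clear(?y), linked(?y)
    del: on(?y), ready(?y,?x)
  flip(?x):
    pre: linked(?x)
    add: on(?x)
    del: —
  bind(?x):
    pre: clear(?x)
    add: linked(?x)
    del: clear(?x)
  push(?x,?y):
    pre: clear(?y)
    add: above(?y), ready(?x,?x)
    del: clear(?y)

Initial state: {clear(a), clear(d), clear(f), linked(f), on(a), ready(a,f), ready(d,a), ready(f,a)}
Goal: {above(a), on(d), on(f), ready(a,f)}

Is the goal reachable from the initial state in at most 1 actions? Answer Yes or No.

No

1. tag(d)  →  {clear(a), clear(d), clear(f), linked(d), linked(f), on(a), on(d), ready(a,f), ready(d,a), ready(f,a)}
2. tag(f)  →  {clear(a), clear(d), clear(f), linked(d), linked(f), on(a), on(d), on(f), ready(a,f), ready(d,a), ready(f,a)}
3. push(a,a)  →  {above(a), clear(d), clear(f), linked(d), linked(f), on(a), on(d), on(f), ready(a,a), ready(a,f), ready(d,a), ready(f,a)}
optimal plan length = 3; 3 > 1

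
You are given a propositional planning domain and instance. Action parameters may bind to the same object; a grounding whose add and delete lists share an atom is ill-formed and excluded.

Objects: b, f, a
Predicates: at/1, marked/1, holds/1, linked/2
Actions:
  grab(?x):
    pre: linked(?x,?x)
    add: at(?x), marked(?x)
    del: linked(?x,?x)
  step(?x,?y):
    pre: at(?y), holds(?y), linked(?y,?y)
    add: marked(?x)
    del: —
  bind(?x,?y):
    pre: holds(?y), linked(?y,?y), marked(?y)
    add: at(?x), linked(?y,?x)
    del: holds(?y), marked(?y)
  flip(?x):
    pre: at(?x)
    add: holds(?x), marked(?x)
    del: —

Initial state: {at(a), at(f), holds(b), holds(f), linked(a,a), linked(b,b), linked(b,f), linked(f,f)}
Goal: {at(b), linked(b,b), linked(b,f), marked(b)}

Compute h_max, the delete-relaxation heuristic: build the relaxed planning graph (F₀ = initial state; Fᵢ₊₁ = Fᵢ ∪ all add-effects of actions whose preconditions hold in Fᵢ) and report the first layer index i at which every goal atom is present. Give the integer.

1

F0 = init (8 atoms)
F1 = F0 ∪ {at(b), holds(a), marked(a), marked(b), marked(f)}  (13 atoms)
goal ⊆ F1  ⇒  h_max = 1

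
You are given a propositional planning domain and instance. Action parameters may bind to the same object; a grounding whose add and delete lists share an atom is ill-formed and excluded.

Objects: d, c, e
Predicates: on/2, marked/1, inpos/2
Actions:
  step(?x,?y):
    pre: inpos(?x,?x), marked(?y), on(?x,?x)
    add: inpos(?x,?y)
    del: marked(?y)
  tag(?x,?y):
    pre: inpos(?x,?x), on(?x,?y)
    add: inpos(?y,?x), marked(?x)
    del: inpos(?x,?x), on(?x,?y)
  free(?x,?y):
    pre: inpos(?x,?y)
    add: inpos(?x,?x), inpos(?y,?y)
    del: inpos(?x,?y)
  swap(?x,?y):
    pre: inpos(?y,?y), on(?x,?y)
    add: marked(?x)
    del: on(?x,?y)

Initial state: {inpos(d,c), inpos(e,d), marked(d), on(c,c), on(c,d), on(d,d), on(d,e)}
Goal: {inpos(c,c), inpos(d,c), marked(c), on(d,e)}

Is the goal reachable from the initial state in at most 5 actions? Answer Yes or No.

Yes

1. free(d,c)  →  {inpos(c,c), inpos(d,d), inpos(e,d), marked(d), on(c,c), on(c,d), on(d,d), on(d,e)}
2. step(c,d)  →  {inpos(c,c), inpos(c,d), inpos(d,d), inpos(e,d), on(c,c), on(c,d), on(d,d), on(d,e)}
3. tag(c,d)  →  {inpos(c,d), inpos(d,c), inpos(d,d), inpos(e,d), marked(c), on(c,c), on(d,d), on(d,e)}
4. free(c,d)  →  {inpos(c,c), inpos(d,c), inpos(d,d), inpos(e,d), marked(c), on(c,c), on(d,d), on(d,e)}
optimal plan length = 4; 4 ≤ 5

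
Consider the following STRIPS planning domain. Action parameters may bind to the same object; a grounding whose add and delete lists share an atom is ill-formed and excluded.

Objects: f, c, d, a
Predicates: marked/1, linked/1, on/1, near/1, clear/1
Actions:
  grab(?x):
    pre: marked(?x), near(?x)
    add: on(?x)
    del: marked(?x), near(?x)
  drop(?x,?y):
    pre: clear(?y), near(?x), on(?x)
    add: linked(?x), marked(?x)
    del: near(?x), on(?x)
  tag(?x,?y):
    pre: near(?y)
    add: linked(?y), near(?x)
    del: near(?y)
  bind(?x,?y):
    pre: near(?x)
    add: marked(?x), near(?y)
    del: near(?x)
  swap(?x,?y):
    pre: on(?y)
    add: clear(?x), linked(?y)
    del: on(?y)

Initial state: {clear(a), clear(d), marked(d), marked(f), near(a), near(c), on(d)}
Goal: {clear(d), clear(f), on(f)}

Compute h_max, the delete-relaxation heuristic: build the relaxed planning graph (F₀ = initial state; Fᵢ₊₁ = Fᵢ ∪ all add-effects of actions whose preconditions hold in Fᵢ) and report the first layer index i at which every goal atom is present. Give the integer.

2

F0 = init (7 atoms)
F1 = F0 ∪ {clear(c), clear(f), linked(a), linked(c), linked(d), marked(a), marked(c), near(d), near(f)}  (16 atoms)
F2 = F1 ∪ {linked(f), on(a), on(c), on(f)}  (20 atoms)
goal ⊆ F2  ⇒  h_max = 2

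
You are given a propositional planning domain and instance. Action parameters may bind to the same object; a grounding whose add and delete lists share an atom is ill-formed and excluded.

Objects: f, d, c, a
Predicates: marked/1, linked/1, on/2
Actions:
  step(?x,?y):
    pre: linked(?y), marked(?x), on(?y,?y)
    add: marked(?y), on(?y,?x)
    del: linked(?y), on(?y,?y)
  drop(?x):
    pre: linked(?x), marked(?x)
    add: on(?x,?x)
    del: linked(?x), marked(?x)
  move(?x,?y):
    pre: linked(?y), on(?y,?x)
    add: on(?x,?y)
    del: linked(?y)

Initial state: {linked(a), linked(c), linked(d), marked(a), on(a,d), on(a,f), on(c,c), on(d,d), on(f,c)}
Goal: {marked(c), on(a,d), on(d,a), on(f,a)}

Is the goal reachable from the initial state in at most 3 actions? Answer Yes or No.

Yes

1. step(a,d)  →  {linked(a), linked(c), marked(a), marked(d), on(a,d), on(a,f), on(c,c), on(d,a), on(f,c)}
2. step(d,c)  →  {linked(a), marked(a), marked(c), marked(d), on(a,d), on(a,f), on(c,d), on(d,a), on(f,c)}
3. move(f,a)  →  {marked(a), marked(c), marked(d), on(a,d), on(a,f), on(c,d), on(d,a), on(f,a), on(f,c)}
optimal plan length = 3; 3 ≤ 3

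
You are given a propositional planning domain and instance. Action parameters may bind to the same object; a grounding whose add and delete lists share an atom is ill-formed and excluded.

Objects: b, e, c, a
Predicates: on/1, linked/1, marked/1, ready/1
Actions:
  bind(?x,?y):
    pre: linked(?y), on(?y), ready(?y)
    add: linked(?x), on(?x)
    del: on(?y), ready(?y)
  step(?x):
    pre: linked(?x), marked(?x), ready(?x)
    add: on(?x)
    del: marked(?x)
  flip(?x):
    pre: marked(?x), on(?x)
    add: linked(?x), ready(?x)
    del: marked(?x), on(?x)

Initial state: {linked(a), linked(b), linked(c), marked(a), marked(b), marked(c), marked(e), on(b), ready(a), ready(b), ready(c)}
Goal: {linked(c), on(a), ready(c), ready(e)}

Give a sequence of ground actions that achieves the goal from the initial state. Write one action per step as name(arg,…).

bind(e,b); step(a); flip(e)

1. bind(e,b)  →  {linked(a), linked(b), linked(c), linked(e), marked(a), marked(b), marked(c), marked(e), on(e), ready(a), ready(c)}
2. step(a)  →  {linked(a), linked(b), linked(c), linked(e), marked(b), marked(c), marked(e), on(a), on(e), ready(a), ready(c)}
3. flip(e)  →  {linked(a), linked(b), linked(c), linked(e), marked(b), marked(c), on(a), ready(a), ready(c), ready(e)}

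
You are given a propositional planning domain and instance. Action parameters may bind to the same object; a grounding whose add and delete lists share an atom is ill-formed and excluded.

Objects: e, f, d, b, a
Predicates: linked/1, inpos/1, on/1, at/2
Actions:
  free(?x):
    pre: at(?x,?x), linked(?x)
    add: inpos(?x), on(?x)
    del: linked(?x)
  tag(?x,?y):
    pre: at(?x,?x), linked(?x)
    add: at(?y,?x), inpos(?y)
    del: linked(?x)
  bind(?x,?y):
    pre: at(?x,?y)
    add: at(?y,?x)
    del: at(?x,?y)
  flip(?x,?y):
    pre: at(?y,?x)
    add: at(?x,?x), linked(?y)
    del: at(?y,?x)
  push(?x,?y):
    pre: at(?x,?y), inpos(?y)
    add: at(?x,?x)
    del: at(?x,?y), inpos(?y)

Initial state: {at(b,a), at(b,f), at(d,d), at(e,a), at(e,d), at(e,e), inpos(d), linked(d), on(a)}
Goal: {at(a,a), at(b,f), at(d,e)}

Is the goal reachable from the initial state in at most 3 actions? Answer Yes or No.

1. bind(e,d)  →  {at(b,a), at(b,f), at(d,d), at(d,e), at(e,a), at(e,e), inpos(d), linked(d), on(a)}
2. flip(a,e)  →  {at(a,a), at(b,a), at(b,f), at(d,d), at(d,e), at(e,e), inpos(d), linked(d), linked(e), on(a)}
optimal plan length = 2; 2 ≤ 3

Yes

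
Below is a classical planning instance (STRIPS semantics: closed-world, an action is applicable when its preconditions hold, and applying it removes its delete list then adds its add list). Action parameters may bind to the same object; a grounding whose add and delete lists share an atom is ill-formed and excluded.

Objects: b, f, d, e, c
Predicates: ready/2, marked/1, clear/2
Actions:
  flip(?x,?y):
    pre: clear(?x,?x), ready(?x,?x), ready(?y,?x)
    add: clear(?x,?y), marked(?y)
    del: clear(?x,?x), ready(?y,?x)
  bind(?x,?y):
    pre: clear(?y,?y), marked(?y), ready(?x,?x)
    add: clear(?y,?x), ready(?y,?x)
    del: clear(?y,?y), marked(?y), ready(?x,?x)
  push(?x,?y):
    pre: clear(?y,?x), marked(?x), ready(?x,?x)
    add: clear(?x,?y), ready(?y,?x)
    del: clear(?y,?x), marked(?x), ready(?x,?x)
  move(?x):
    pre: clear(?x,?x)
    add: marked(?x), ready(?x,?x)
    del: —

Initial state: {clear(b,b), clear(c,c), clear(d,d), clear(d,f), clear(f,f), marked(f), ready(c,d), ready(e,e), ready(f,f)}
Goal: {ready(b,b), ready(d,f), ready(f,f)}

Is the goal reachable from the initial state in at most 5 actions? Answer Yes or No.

Yes

1. push(f,d)  →  {clear(b,b), clear(c,c), clear(d,d), clear(f,d), clear(f,f), ready(c,d), ready(d,f), ready(e,e)}
2. move(b)  →  {clear(b,b), clear(c,c), clear(d,d), clear(f,d), clear(f,f), marked(b), ready(b,b), ready(c,d), ready(d,f), ready(e,e)}
3. move(f)  →  {clear(b,b), clear(c,c), clear(d,d), clear(f,d), clear(f,f), marked(b), marked(f), ready(b,b), ready(c,d), ready(d,f), ready(e,e), ready(f,f)}
optimal plan length = 3; 3 ≤ 5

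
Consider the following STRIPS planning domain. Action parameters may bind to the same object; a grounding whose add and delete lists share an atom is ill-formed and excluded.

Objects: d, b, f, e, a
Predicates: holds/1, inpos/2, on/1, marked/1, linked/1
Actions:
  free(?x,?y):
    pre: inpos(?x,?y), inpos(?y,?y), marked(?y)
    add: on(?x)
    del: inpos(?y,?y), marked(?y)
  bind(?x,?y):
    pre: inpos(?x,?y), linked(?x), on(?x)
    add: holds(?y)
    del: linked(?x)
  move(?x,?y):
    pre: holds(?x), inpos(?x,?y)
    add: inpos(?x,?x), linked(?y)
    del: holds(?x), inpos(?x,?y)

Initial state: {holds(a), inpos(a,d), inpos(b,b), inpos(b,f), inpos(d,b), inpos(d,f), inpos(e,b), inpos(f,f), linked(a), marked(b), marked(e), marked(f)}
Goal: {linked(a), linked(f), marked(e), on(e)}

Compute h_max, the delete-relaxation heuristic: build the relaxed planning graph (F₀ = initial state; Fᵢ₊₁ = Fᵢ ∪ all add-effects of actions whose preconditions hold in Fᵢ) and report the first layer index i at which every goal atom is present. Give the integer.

3

F0 = init (12 atoms)
F1 = F0 ∪ {inpos(a,a), linked(d), on(b), on(d), on(e), on(f)}  (18 atoms)
F2 = F1 ∪ {holds(b), holds(f)}  (20 atoms)
F3 = F2 ∪ {linked(f)}  (21 atoms)
goal ⊆ F3  ⇒  h_max = 3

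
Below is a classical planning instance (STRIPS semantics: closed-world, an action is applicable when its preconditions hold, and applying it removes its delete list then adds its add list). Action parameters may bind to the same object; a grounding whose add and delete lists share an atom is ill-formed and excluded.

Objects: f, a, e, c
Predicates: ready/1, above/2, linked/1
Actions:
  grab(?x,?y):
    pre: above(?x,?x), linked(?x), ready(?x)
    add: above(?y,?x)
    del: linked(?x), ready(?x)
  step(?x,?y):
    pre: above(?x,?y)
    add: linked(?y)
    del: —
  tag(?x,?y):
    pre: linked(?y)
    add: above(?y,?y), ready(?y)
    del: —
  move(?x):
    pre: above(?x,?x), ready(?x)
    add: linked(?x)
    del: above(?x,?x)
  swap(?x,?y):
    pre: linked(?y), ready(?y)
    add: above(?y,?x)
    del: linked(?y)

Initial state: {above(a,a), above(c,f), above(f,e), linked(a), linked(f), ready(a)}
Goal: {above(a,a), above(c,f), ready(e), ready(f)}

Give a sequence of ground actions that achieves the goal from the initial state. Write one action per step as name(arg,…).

1. step(f,e)  →  {above(a,a), above(c,f), above(f,e), linked(a), linked(e), linked(f), ready(a)}
2. tag(f,f)  →  {above(a,a), above(c,f), above(f,e), above(f,f), linked(a), linked(e), linked(f), ready(a), ready(f)}
3. tag(f,e)  →  {above(a,a), above(c,f), above(e,e), above(f,e), above(f,f), linked(a), linked(e), linked(f), ready(a), ready(e), ready(f)}

step(f,e); tag(f,f); tag(f,e)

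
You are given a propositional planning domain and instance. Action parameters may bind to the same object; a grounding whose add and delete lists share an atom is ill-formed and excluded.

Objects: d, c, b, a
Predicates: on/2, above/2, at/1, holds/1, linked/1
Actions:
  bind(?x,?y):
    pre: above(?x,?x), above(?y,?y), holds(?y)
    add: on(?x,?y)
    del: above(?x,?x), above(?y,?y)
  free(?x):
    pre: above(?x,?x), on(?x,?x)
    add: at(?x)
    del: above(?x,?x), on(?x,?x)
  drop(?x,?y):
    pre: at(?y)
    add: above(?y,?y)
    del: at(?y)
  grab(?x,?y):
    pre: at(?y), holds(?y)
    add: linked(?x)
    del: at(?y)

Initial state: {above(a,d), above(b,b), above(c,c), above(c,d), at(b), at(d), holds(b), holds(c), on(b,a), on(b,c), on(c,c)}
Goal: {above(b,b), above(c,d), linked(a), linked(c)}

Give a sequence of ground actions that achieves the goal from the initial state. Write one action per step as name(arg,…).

1. free(c)  →  {above(a,d), above(b,b), above(c,d), at(b), at(c), at(d), holds(b), holds(c), on(b,a), on(b,c)}
2. grab(c,c)  →  {above(a,d), above(b,b), above(c,d), at(b), at(d), holds(b), holds(c), linked(c), on(b,a), on(b,c)}
3. grab(a,b)  →  {above(a,d), above(b,b), above(c,d), at(d), holds(b), holds(c), linked(a), linked(c), on(b,a), on(b,c)}

free(c); grab(c,c); grab(a,b)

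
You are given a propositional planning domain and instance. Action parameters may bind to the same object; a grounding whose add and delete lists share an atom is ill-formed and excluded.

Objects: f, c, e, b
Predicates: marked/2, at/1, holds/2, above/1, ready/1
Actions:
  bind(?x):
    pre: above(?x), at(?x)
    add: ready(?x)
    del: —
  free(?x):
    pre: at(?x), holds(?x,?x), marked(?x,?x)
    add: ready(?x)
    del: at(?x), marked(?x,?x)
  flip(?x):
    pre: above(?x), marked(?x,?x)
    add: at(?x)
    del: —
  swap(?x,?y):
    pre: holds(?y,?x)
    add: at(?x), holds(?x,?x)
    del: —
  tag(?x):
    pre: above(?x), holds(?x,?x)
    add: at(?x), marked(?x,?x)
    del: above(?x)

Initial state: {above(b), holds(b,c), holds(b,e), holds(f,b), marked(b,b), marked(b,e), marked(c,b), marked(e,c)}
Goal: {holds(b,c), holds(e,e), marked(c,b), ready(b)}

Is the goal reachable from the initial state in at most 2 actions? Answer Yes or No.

No

1. flip(b)  →  {above(b), at(b), holds(b,c), holds(b,e), holds(f,b), marked(b,b), marked(b,e), marked(c,b), marked(e,c)}
2. bind(b)  →  {above(b), at(b), holds(b,c), holds(b,e), holds(f,b), marked(b,b), marked(b,e), marked(c,b), marked(e,c), ready(b)}
3. swap(e,b)  →  {above(b), at(b), at(e), holds(b,c), holds(b,e), holds(e,e), holds(f,b), marked(b,b), marked(b,e), marked(c,b), marked(e,c), ready(b)}
optimal plan length = 3; 3 > 2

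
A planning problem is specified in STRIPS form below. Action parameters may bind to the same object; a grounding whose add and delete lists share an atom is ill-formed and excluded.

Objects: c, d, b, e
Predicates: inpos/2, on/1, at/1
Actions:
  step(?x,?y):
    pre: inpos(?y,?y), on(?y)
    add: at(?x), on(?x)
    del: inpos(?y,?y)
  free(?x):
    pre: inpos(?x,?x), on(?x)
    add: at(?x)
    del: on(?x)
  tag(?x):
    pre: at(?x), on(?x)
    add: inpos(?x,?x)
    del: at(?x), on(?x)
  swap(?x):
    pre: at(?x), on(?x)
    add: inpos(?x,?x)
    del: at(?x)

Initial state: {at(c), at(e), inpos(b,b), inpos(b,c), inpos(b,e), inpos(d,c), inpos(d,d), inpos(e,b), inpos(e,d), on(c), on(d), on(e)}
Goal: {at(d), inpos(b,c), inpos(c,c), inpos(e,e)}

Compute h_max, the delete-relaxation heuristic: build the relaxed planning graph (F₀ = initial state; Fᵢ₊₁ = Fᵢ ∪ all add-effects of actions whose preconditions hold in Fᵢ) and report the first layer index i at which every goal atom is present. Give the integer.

1

F0 = init (12 atoms)
F1 = F0 ∪ {at(b), at(d), inpos(c,c), inpos(e,e), on(b)}  (17 atoms)
goal ⊆ F1  ⇒  h_max = 1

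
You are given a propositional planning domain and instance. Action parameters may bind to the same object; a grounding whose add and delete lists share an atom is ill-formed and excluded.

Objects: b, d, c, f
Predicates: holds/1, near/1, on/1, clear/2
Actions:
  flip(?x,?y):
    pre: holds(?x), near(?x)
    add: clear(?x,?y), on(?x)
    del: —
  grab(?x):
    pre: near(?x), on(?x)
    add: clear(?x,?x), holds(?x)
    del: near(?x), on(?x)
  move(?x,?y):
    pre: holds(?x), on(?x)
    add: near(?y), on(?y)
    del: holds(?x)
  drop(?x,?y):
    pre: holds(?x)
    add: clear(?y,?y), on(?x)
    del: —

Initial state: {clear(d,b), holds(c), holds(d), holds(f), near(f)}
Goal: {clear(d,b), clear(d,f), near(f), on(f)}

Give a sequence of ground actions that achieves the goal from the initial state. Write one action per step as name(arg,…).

flip(f,b); move(f,d); flip(d,f)

1. flip(f,b)  →  {clear(d,b), clear(f,b), holds(c), holds(d), holds(f), near(f), on(f)}
2. move(f,d)  →  {clear(d,b), clear(f,b), holds(c), holds(d), near(d), near(f), on(d), on(f)}
3. flip(d,f)  →  {clear(d,b), clear(d,f), clear(f,b), holds(c), holds(d), near(d), near(f), on(d), on(f)}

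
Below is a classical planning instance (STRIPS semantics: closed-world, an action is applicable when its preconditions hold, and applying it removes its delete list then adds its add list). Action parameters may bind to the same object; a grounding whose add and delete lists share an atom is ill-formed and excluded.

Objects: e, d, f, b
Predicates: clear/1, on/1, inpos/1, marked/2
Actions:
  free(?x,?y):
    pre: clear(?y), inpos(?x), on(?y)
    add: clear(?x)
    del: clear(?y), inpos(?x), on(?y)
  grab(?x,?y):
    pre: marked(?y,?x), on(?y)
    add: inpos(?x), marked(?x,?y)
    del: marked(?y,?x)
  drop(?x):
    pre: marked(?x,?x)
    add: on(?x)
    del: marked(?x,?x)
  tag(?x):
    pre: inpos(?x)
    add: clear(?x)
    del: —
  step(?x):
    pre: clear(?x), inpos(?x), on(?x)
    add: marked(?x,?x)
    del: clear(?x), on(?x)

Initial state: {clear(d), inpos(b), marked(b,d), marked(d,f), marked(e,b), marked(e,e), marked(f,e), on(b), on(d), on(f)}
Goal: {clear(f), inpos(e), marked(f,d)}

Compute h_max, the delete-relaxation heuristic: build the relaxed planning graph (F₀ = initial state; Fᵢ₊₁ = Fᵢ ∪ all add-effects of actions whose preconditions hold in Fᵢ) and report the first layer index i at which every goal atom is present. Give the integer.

2

F0 = init (10 atoms)
F1 = F0 ∪ {clear(b), inpos(d), inpos(e), inpos(f), marked(d,b), marked(e,f), marked(f,d), on(e)}  (18 atoms)
F2 = F1 ∪ {clear(e), clear(f), marked(b,b), marked(b,e), marked(d,d)}  (23 atoms)
goal ⊆ F2  ⇒  h_max = 2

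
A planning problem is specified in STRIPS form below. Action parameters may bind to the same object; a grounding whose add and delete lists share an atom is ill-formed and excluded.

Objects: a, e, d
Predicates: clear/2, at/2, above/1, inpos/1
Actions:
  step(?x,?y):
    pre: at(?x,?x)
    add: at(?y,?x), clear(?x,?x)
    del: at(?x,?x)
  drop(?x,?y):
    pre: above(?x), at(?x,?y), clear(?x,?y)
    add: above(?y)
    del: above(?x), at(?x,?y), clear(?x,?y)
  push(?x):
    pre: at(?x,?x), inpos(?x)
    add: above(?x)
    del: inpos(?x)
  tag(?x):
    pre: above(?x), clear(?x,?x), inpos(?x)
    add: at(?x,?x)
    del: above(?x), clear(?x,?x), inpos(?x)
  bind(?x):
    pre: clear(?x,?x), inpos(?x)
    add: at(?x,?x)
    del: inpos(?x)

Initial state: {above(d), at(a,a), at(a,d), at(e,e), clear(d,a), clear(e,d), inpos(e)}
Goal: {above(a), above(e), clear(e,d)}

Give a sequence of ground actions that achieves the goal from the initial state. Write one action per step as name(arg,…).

step(a,d); drop(d,a); push(e)

1. step(a,d)  →  {above(d), at(a,d), at(d,a), at(e,e), clear(a,a), clear(d,a), clear(e,d), inpos(e)}
2. drop(d,a)  →  {above(a), at(a,d), at(e,e), clear(a,a), clear(e,d), inpos(e)}
3. push(e)  →  {above(a), above(e), at(a,d), at(e,e), clear(a,a), clear(e,d)}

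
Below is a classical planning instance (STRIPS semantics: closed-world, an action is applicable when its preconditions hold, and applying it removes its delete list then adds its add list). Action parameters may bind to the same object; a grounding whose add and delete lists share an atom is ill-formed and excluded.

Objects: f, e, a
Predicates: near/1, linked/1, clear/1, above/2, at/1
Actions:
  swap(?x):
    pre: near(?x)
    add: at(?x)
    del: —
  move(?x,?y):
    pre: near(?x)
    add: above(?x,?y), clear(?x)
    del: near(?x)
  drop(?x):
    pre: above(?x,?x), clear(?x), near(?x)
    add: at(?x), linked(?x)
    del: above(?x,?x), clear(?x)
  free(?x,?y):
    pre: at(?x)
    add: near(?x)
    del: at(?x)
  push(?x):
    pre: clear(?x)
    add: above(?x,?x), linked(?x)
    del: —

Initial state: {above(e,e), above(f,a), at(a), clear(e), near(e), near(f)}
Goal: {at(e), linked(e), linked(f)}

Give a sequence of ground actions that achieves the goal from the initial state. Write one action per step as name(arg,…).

1. move(f,f)  →  {above(e,e), above(f,a), above(f,f), at(a), clear(e), clear(f), near(e)}
2. drop(e)  →  {above(f,a), above(f,f), at(a), at(e), clear(f), linked(e), near(e)}
3. push(f)  →  {above(f,a), above(f,f), at(a), at(e), clear(f), linked(e), linked(f), near(e)}

move(f,f); drop(e); push(f)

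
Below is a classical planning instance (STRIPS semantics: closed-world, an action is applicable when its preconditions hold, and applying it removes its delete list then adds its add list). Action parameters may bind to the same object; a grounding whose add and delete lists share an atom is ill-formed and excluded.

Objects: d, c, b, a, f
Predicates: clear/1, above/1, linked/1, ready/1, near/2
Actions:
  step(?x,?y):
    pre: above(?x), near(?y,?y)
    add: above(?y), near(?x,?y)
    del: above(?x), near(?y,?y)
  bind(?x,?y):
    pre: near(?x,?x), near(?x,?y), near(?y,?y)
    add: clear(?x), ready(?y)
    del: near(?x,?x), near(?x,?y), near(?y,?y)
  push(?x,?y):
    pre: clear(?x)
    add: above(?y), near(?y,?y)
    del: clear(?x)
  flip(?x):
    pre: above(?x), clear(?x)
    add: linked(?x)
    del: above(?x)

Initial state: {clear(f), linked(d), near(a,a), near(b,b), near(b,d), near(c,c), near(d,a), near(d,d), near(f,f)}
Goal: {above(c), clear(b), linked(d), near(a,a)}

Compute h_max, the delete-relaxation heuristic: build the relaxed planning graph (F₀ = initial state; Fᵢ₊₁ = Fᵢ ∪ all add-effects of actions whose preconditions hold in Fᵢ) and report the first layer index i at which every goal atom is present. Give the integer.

1

F0 = init (9 atoms)
F1 = F0 ∪ {above(a), above(b), above(c), above(d), above(f), clear(a), clear(b), clear(c), clear(d), ready(a), ready(b), ready(c), ready(d), ready(f)}  (23 atoms)
goal ⊆ F1  ⇒  h_max = 1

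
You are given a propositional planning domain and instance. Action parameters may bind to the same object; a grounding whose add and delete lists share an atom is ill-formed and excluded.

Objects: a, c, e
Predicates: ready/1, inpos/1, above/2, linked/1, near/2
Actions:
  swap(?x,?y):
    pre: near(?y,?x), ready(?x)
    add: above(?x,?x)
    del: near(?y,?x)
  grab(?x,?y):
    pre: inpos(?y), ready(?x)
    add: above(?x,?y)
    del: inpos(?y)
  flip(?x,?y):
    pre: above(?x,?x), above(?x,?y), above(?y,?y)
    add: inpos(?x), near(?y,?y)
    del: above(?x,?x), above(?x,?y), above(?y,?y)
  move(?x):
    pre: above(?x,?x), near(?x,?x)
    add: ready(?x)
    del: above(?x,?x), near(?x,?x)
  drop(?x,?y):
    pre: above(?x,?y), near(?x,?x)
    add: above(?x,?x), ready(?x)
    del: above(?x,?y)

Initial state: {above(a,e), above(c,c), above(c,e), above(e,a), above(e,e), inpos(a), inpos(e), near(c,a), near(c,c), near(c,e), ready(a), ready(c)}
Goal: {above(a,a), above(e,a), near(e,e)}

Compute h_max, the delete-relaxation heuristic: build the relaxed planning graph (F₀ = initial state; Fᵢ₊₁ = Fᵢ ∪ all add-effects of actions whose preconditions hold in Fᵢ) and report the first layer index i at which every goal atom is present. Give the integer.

F0 = init (12 atoms)
F1 = F0 ∪ {above(a,a), above(c,a), inpos(c), near(e,e)}  (16 atoms)
goal ⊆ F1  ⇒  h_max = 1

1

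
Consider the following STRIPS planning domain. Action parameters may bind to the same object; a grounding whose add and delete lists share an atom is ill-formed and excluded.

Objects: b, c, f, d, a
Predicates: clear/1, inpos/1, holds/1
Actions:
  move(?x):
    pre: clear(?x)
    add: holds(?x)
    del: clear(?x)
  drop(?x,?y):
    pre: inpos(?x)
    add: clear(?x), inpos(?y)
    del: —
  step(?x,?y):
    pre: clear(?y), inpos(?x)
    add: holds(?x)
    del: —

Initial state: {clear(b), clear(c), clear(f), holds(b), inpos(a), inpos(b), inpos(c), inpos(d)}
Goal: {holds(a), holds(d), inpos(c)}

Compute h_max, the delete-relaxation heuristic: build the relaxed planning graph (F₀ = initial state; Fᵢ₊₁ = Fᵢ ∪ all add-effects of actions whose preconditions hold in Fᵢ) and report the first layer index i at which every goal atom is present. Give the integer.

1

F0 = init (8 atoms)
F1 = F0 ∪ {clear(a), clear(d), holds(a), holds(c), holds(d), holds(f), inpos(f)}  (15 atoms)
goal ⊆ F1  ⇒  h_max = 1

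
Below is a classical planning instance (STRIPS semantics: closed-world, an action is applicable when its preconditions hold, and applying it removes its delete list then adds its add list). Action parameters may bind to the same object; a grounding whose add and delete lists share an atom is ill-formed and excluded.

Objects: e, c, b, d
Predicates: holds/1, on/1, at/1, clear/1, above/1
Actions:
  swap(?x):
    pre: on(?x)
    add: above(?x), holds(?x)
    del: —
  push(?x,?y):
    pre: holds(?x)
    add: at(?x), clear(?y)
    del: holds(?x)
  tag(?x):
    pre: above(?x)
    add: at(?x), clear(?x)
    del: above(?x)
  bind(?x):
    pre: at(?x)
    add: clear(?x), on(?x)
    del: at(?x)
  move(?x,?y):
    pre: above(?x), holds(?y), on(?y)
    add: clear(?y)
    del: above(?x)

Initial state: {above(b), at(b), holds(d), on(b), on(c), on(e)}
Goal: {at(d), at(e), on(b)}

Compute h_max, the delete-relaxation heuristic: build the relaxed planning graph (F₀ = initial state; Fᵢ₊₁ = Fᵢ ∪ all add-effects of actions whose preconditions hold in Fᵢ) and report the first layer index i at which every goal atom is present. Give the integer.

F0 = init (6 atoms)
F1 = F0 ∪ {above(c), above(e), at(d), clear(b), clear(c), clear(d), clear(e), holds(b), holds(c), holds(e)}  (16 atoms)
F2 = F1 ∪ {at(c), at(e), on(d)}  (19 atoms)
goal ⊆ F2  ⇒  h_max = 2

2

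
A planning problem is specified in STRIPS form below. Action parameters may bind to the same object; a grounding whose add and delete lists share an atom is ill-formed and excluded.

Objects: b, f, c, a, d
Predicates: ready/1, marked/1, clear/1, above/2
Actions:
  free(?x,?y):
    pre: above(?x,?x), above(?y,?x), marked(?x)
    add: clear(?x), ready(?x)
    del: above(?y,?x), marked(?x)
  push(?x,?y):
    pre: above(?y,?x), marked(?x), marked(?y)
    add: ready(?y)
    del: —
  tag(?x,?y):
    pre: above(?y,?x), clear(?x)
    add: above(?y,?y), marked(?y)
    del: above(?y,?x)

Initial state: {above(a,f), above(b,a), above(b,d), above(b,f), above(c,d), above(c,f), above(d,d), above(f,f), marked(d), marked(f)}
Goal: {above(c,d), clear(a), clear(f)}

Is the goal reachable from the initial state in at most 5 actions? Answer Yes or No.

1. free(f,b)  →  {above(a,f), above(b,a), above(b,d), above(c,d), above(c,f), above(d,d), above(f,f), clear(f), marked(d), ready(f)}
2. tag(f,a)  →  {above(a,a), above(b,a), above(b,d), above(c,d), above(c,f), above(d,d), above(f,f), clear(f), marked(a), marked(d), ready(f)}
3. free(a,b)  →  {above(a,a), above(b,d), above(c,d), above(c,f), above(d,d), above(f,f), clear(a), clear(f), marked(d), ready(a), ready(f)}
optimal plan length = 3; 3 ≤ 5

Yes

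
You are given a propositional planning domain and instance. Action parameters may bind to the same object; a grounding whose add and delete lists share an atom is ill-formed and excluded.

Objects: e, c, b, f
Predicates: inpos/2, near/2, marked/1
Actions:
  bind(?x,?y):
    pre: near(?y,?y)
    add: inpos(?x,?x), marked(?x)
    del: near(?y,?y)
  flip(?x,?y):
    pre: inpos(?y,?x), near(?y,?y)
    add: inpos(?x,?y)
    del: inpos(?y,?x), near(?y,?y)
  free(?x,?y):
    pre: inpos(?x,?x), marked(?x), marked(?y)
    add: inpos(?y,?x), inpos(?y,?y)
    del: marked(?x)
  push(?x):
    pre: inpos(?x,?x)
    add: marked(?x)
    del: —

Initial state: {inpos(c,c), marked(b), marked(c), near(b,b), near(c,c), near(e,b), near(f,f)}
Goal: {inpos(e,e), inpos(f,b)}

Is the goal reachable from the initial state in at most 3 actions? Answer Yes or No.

1. bind(e,c)  →  {inpos(c,c), inpos(e,e), marked(b), marked(c), marked(e), near(b,b), near(e,b), near(f,f)}
2. bind(b,b)  →  {inpos(b,b), inpos(c,c), inpos(e,e), marked(b), marked(c), marked(e), near(e,b), near(f,f)}
3. bind(f,f)  →  {inpos(b,b), inpos(c,c), inpos(e,e), inpos(f,f), marked(b), marked(c), marked(e), marked(f), near(e,b)}
4. free(b,f)  →  {inpos(b,b), inpos(c,c), inpos(e,e), inpos(f,b), inpos(f,f), marked(c), marked(e), marked(f), near(e,b)}
optimal plan length = 4; 4 > 3

No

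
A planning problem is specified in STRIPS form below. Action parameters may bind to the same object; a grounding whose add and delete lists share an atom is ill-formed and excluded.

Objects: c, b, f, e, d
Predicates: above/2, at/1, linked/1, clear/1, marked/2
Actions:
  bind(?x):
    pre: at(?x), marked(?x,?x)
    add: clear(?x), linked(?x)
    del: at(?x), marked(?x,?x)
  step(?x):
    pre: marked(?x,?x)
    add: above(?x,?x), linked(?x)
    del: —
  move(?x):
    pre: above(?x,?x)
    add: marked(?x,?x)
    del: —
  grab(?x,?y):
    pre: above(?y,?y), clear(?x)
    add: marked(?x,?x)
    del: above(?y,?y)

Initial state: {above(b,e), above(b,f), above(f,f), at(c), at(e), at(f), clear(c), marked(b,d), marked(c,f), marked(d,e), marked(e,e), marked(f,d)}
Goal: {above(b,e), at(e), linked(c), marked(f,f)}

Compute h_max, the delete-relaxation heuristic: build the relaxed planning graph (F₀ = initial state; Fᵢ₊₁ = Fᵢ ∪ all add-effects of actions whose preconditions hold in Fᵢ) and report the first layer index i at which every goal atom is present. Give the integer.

F0 = init (12 atoms)
F1 = F0 ∪ {above(e,e), clear(e), linked(e), marked(c,c), marked(f,f)}  (17 atoms)
F2 = F1 ∪ {above(c,c), clear(f), linked(c), linked(f)}  (21 atoms)
goal ⊆ F2  ⇒  h_max = 2

2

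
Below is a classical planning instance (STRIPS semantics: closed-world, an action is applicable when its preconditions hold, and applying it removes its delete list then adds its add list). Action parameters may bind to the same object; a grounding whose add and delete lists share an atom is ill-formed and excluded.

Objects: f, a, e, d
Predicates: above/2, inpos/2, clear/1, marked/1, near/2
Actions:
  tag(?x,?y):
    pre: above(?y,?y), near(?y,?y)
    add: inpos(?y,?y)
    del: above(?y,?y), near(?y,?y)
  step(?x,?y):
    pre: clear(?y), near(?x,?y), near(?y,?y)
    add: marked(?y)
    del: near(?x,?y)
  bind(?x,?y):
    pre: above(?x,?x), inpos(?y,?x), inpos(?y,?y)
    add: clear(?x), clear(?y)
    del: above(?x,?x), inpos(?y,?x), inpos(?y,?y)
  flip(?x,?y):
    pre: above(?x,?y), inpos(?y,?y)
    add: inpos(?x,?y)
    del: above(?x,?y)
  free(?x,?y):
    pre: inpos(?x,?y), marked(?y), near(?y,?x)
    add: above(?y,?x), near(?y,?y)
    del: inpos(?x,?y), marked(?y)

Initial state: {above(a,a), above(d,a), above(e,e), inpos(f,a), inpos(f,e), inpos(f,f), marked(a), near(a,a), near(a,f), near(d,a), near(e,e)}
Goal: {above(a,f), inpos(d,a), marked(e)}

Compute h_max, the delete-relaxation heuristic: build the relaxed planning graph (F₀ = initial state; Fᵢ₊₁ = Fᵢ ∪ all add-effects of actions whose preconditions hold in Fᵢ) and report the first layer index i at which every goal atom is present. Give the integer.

2

F0 = init (11 atoms)
F1 = F0 ∪ {above(a,f), clear(a), clear(e), clear(f), inpos(a,a), inpos(e,e)}  (17 atoms)
F2 = F1 ∪ {inpos(a,f), inpos(d,a), marked(e)}  (20 atoms)
goal ⊆ F2  ⇒  h_max = 2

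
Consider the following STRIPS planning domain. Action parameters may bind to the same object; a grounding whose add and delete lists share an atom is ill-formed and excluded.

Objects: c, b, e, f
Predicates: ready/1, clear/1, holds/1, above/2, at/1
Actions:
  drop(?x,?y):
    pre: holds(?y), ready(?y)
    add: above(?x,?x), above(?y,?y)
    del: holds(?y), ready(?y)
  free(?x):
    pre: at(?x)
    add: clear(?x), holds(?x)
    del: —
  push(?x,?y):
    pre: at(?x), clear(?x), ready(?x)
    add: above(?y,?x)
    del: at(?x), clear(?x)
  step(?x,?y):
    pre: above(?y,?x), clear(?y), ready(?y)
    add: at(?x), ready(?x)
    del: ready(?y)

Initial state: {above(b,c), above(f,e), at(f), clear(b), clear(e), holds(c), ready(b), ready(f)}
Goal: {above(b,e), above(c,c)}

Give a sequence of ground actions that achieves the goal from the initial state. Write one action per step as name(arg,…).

free(f); step(c,b); drop(c,c); step(e,f); push(e,b)

1. free(f)  →  {above(b,c), above(f,e), at(f), clear(b), clear(e), clear(f), holds(c), holds(f), ready(b), ready(f)}
2. step(c,b)  →  {above(b,c), above(f,e), at(c), at(f), clear(b), clear(e), clear(f), holds(c), holds(f), ready(c), ready(f)}
3. drop(c,c)  →  {above(b,c), above(c,c), above(f,e), at(c), at(f), clear(b), clear(e), clear(f), holds(f), ready(f)}
4. step(e,f)  →  {above(b,c), above(c,c), above(f,e), at(c), at(e), at(f), clear(b), clear(e), clear(f), holds(f), ready(e)}
5. push(e,b)  →  {above(b,c), above(b,e), above(c,c), above(f,e), at(c), at(f), clear(b), clear(f), holds(f), ready(e)}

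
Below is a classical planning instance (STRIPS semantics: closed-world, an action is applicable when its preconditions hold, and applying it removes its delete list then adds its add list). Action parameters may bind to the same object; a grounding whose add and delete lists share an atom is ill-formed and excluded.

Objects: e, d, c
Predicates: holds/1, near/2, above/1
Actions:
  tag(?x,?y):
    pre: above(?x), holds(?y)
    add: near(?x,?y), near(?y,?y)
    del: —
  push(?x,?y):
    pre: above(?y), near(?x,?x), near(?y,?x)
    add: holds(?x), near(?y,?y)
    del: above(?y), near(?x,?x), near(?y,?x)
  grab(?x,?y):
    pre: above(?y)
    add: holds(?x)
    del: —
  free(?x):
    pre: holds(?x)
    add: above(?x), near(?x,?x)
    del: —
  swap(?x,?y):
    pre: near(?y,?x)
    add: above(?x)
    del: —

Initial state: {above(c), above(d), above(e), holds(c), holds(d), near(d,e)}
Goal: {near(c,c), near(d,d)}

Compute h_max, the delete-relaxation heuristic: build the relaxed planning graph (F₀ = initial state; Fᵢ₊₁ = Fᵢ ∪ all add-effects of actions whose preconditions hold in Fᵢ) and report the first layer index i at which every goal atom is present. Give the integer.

1

F0 = init (6 atoms)
F1 = F0 ∪ {holds(e), near(c,c), near(c,d), near(d,c), near(d,d), near(e,c), near(e,d)}  (13 atoms)
goal ⊆ F1  ⇒  h_max = 1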